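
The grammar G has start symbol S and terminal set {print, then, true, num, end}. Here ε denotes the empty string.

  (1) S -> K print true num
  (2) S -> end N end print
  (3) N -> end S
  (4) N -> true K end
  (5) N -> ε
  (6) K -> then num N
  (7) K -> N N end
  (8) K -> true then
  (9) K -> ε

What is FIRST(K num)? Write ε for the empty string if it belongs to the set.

FIRST(N): from N->end S we get {end}; from N->true K end we get {true}; from N->ε we get {ε}. So FIRST(N) = {ε, end, true}.
FIRST(K): from K->then num N we get {then}; from K->N N end we get {end, true}; from K->true then we get {true}; from K->ε we get {ε}. So FIRST(K) = {ε, end, then, true}.
FIRST(S): from S->K print true num we get {end, print, then, true}; from S->end N end print we get {end}. So FIRST(S) = {end, print, then, true}.
FIRST(K num): take FIRST of each symbol in turn, carrying on past any symbol whose FIRST contains ε; result {end, num, then, true}.

{end, num, then, true}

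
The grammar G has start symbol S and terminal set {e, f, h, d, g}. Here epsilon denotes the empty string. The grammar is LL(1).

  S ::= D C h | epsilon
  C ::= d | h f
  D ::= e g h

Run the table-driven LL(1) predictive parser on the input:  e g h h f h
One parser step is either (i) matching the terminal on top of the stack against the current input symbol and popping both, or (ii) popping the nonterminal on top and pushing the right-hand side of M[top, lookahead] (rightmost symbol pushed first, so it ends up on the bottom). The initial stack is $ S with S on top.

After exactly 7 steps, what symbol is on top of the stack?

f

step 1: stack=$ S  input=e g h h f h $  — expand S ::= D C h
step 2: stack=$ h C D  input=e g h h f h $  — expand D ::= e g h
step 3: stack=$ h C h g e  input=e g h h f h $  — match e
step 4: stack=$ h C h g  input=g h h f h $  — match g
step 5: stack=$ h C h  input=h h f h $  — match h
step 6: stack=$ h C  input=h f h $  — expand C ::= h f
step 7: stack=$ h f h  input=h f h $  — match h
Stack after step 7: $ h f (top = f).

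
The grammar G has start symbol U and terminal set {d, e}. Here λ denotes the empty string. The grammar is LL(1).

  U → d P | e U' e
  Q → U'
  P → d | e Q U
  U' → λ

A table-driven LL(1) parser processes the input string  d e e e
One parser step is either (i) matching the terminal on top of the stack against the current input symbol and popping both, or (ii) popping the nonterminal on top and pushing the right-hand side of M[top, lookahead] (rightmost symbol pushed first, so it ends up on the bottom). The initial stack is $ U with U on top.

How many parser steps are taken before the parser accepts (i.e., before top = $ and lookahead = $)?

      Stack     Input      Action
   1  $ U       d e e e $  expand U → d P
   2  $ P d     d e e e $  match d
   3  $ P       e e e $    expand P → e Q U
   4  $ U Q e   e e e $    match e
   5  $ U Q     e e $      expand Q → U'
   6  $ U U'    e e $      expand U' → λ
   7  $ U       e e $      expand U → e U' e
   8  $ e U' e  e e $      match e
   9  $ e U'    e $        expand U' → λ
  10  $ e       e $        match e
Accept reached after 10 steps.

10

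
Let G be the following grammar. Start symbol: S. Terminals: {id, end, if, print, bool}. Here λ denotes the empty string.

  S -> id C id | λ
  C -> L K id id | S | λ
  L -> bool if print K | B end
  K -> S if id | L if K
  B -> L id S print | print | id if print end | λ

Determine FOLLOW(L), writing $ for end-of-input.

{bool, end, id, if, print}

FIRST(S) = {λ, id}
FIRST(C) = {λ, bool, end, id, print}  (via L K id id, S)
FIRST(L) = {bool, end, id, print}  (via B end)
FIRST(K) = {bool, end, id, if, print}  (via S if id, L if K)
FIRST(B) = {λ, bool, end, id, print}  (via L id S print)
FOLLOW(S) includes $ since S is the start symbol.
FOLLOW(C): in S->id C id, C is followed by id with FIRST {id}. Thus FOLLOW(C) = {id}.
FOLLOW(S): in C->S, the suffix after S is empty, so FOLLOW(S) ⊇ FOLLOW(C) = {id}; in K->S if id, S is followed by if id with FIRST {if}; in B->L id S print, S is followed by print with FIRST {print}. Thus FOLLOW(S) = {$, id, if, print}.
FOLLOW(L): in C->L K id id, L is followed by K id id with FIRST {bool, end, id, if, print}; in K->L if K, L is followed by if K with FIRST {if}; in B->L id S print, L is followed by id S print with FIRST {id}. Thus FOLLOW(L) = {bool, end, id, if, print}.
FOLLOW(K): in C->L K id id, K is followed by id id with FIRST {id}; in L->bool if print K, the suffix after K is empty, so FOLLOW(K) ⊇ FOLLOW(L) = {bool, end, id, if, print}; in K->L if K, the suffix after K is empty (adds nothing new). Thus FOLLOW(K) = {bool, end, id, if, print}.
FOLLOW(B): in L->B end, B is followed by end with FIRST {end}. Thus FOLLOW(B) = {end}.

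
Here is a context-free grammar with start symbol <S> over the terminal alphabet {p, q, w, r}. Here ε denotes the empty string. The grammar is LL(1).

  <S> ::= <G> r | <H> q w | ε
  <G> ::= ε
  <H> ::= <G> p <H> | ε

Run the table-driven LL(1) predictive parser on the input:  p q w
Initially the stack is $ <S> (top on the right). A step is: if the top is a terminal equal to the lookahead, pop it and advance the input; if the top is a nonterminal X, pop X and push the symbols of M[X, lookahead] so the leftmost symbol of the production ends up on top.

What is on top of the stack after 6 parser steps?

w

step 1: stack=$ <S>  input=p q w $  — expand <S> ::= <H> q w
step 2: stack=$ w q <H>  input=p q w $  — expand <H> ::= <G> p <H>
step 3: stack=$ w q <H> p <G>  input=p q w $  — expand <G> ::= ε
step 4: stack=$ w q <H> p  input=p q w $  — match p
step 5: stack=$ w q <H>  input=q w $  — expand <H> ::= ε
step 6: stack=$ w q  input=q w $  — match q
Stack after step 6: $ w (top = w).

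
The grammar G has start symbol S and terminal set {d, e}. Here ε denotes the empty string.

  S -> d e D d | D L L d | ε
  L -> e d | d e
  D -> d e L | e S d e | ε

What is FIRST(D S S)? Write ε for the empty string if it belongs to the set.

FIRST(L): from L->e d we get {e}; from L->d e we get {d}. So FIRST(L) = {d, e}.
FIRST(D): from D->d e L we get {d}; from D->e S d e we get {e}; from D->ε we get {ε}. So FIRST(D) = {ε, d, e}.
FIRST(S): from S->d e D d we get {d}; from S->D L L d we get {d, e}; from S->ε we get {ε}. So FIRST(S) = {ε, d, e}.
FIRST(D S S): take FIRST of each symbol in turn, carrying on past any symbol whose FIRST contains ε; result {ε, d, e}.

{ε, d, e}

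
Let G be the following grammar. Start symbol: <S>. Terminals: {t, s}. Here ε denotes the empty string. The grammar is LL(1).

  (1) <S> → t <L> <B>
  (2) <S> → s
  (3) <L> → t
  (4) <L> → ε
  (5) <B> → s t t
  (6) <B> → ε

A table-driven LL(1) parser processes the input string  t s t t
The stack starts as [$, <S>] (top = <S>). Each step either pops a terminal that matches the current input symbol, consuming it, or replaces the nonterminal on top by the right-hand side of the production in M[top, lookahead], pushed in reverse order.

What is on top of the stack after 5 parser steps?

step 1: stack=$ <S>  input=t s t t $  — expand <S> → t <L> <B>
step 2: stack=$ <B> <L> t  input=t s t t $  — match t
step 3: stack=$ <B> <L>  input=s t t $  — expand <L> → ε
step 4: stack=$ <B>  input=s t t $  — expand <B> → s t t
step 5: stack=$ t t s  input=s t t $  — match s
Stack after step 5: $ t t (top = t).

t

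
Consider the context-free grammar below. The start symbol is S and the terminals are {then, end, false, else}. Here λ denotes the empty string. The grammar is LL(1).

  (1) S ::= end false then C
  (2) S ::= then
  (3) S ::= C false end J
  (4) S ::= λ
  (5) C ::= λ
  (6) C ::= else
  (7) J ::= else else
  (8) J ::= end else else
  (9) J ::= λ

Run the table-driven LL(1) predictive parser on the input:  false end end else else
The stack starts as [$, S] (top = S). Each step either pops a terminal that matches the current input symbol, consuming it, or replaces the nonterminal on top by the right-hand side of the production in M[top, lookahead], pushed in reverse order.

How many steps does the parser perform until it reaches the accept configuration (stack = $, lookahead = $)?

8

step 1: stack=$ S  input=false end end else else $  — expand S ::= C false end J
step 2: stack=$ J end false C  input=false end end else else $  — expand C ::= λ
step 3: stack=$ J end false  input=false end end else else $  — match false
step 4: stack=$ J end  input=end end else else $  — match end
step 5: stack=$ J  input=end else else $  — expand J ::= end else else
step 6: stack=$ else else end  input=end else else $  — match end
step 7: stack=$ else else  input=else else $  — match else
step 8: stack=$ else  input=else $  — match else
Accept reached after 8 steps.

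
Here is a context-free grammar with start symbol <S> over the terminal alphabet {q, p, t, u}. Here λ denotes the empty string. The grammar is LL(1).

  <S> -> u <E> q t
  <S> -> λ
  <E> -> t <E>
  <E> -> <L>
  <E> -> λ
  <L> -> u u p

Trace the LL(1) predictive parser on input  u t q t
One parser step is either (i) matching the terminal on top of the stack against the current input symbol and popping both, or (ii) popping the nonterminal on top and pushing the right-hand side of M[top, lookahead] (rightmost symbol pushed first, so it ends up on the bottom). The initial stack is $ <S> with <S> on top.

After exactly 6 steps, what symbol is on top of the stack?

t

     Stack        Input      Action
  1  $ <S>        u t q t $  expand <S> -> u <E> q t
  2  $ t q <E> u  u t q t $  match u
  3  $ t q <E>    t q t $    expand <E> -> t <E>
  4  $ t q <E> t  t q t $    match t
  5  $ t q <E>    q t $      expand <E> -> λ
  6  $ t q        q t $      match q
Stack after step 6: $ t (top = t).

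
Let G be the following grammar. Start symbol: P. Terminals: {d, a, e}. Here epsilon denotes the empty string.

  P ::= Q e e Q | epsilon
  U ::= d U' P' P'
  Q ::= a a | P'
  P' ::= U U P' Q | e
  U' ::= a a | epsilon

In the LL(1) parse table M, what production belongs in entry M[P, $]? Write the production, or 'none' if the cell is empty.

P ::= epsilon

FIRST(U) = {d}
FIRST(U') = {epsilon, a}
FIRST(P') = {d, e}  (via U U P' Q)
FIRST(Q) = {a, d, e}  (via P')
FIRST(P) = {epsilon, a, d, e}  (via Q e e Q)
FOLLOW(P) includes $ since P is the start symbol.
FOLLOW(P): P appears on no right-hand side. Thus FOLLOW(P) = {$}.
For P ::= Q e e Q: FIRST(Q e e Q) = {a, d, e}, so it goes in M[P, t] for t ∈ {a, d, e}.
For P ::= epsilon: FIRST(epsilon) = {epsilon}, so it goes in M[P, t] for t ∈ {}; since epsilon ∈ FIRST, also for every t ∈ FOLLOW(P) = {$}.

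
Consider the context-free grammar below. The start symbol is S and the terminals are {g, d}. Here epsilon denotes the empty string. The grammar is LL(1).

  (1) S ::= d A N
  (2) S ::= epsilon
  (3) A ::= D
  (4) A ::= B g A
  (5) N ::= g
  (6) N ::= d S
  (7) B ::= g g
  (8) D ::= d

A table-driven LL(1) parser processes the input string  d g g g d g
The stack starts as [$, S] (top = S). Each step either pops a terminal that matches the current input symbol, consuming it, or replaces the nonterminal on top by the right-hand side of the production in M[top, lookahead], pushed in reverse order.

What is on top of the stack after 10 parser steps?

      Stack        Input          Action
   1  $ S          d g g g d g $  expand S ::= d A N
   2  $ N A d      d g g g d g $  match d
   3  $ N A        g g g d g $    expand A ::= B g A
   4  $ N A g B    g g g d g $    expand B ::= g g
   5  $ N A g g g  g g g d g $    match g
   6  $ N A g g    g g d g $      match g
   7  $ N A g      g d g $        match g
   8  $ N A        d g $          expand A ::= D
   9  $ N D        d g $          expand D ::= d
  10  $ N d        d g $          match d
Stack after step 10: $ N (top = N).

N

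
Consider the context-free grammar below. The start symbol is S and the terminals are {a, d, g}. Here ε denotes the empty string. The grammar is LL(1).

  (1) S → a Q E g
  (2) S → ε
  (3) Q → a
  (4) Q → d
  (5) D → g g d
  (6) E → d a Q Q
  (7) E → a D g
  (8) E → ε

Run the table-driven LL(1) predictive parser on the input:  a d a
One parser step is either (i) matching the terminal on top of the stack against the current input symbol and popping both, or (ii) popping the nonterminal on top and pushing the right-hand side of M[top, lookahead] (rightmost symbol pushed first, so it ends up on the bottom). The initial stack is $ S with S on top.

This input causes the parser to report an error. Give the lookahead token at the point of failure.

$

step 1: stack=$ S  input=a d a $  — expand S → a Q E g
step 2: stack=$ g E Q a  input=a d a $  — match a
step 3: stack=$ g E Q  input=d a $  — expand Q → d
step 4: stack=$ g E d  input=d a $  — match d
step 5: stack=$ g E  input=a $  — expand E → a D g
step 6: stack=$ g g D a  input=a $  — match a
step 7: stack=$ g g D  input=$  — error: M[D, $] is empty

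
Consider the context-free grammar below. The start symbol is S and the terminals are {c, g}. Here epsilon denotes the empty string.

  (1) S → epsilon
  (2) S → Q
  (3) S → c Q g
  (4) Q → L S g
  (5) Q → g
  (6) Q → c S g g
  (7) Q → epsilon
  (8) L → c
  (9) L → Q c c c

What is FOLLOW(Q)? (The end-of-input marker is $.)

FIRST(S) = {epsilon, c, g}  (via Q)
FIRST(Q) = {epsilon, c, g}  (via L S g)
FIRST(L) = {c, g}  (via Q c c c)
FOLLOW(S) includes $ since S is the start symbol.
FOLLOW(S): in Q→L S g, S is followed by g with FIRST {g}; in Q→c S g g, S is followed by g g with FIRST {g}. Thus FOLLOW(S) = {$, g}.
FOLLOW(Q): in S→Q, the suffix after Q is empty, so FOLLOW(Q) ⊇ FOLLOW(S) = {$, g}; in S→c Q g, Q is followed by g with FIRST {g}; in L→Q c c c, Q is followed by c c c with FIRST {c}. Thus FOLLOW(Q) = {$, c, g}.
FOLLOW(L): in Q→L S g, L is followed by S g with FIRST {c, g}. Thus FOLLOW(L) = {c, g}.

{$, c, g}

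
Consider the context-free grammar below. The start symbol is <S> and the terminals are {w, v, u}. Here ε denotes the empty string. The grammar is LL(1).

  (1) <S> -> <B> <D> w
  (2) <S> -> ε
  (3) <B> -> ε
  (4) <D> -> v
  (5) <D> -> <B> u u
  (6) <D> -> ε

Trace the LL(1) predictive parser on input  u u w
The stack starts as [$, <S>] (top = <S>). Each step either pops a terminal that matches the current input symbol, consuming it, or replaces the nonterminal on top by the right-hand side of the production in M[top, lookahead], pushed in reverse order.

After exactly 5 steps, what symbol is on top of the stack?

step 1: stack=$ <S>  input=u u w $  — expand <S> -> <B> <D> w
step 2: stack=$ w <D> <B>  input=u u w $  — expand <B> -> ε
step 3: stack=$ w <D>  input=u u w $  — expand <D> -> <B> u u
step 4: stack=$ w u u <B>  input=u u w $  — expand <B> -> ε
step 5: stack=$ w u u  input=u u w $  — match u
Stack after step 5: $ w u (top = u).

u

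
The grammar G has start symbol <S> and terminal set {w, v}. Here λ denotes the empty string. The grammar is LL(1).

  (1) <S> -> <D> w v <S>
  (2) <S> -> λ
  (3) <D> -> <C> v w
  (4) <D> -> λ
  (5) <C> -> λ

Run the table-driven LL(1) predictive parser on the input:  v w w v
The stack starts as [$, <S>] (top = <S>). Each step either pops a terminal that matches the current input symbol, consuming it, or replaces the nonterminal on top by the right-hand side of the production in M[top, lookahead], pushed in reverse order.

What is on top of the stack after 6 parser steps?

     Stack              Input      Action
  1  $ <S>              v w w v $  expand <S> -> <D> w v <S>
  2  $ <S> v w <D>      v w w v $  expand <D> -> <C> v w
  3  $ <S> v w w v <C>  v w w v $  expand <C> -> λ
  4  $ <S> v w w v      v w w v $  match v
  5  $ <S> v w w        w w v $    match w
  6  $ <S> v w          w v $      match w
Stack after step 6: $ <S> v (top = v).

v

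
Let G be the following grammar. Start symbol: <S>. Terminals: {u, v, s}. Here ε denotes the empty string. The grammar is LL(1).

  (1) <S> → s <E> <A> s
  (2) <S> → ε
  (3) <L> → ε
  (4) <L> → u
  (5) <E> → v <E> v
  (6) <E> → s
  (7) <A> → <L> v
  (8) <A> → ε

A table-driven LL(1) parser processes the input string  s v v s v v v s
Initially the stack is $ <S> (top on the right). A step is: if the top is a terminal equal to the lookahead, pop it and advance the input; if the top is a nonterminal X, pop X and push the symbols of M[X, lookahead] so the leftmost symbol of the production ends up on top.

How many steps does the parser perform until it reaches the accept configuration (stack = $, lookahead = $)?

14

step 1: stack=$ <S>  input=s v v s v v v s $  — expand <S> → s <E> <A> s
step 2: stack=$ s <A> <E> s  input=s v v s v v v s $  — match s
step 3: stack=$ s <A> <E>  input=v v s v v v s $  — expand <E> → v <E> v
step 4: stack=$ s <A> v <E> v  input=v v s v v v s $  — match v
step 5: stack=$ s <A> v <E>  input=v s v v v s $  — expand <E> → v <E> v
step 6: stack=$ s <A> v v <E> v  input=v s v v v s $  — match v
step 7: stack=$ s <A> v v <E>  input=s v v v s $  — expand <E> → s
step 8: stack=$ s <A> v v s  input=s v v v s $  — match s
step 9: stack=$ s <A> v v  input=v v v s $  — match v
step 10: stack=$ s <A> v  input=v v s $  — match v
step 11: stack=$ s <A>  input=v s $  — expand <A> → <L> v
step 12: stack=$ s v <L>  input=v s $  — expand <L> → ε
step 13: stack=$ s v  input=v s $  — match v
step 14: stack=$ s  input=s $  — match s
Accept reached after 14 steps.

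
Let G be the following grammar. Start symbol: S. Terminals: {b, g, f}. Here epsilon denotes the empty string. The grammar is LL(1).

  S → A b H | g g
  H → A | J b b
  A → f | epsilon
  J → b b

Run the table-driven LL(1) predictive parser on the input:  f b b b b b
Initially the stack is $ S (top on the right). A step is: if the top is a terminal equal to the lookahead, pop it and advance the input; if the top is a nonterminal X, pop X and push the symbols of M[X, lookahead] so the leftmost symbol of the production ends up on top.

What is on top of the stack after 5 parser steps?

J

step 1: stack=$ S  input=f b b b b b $  — expand S → A b H
step 2: stack=$ H b A  input=f b b b b b $  — expand A → f
step 3: stack=$ H b f  input=f b b b b b $  — match f
step 4: stack=$ H b  input=b b b b b $  — match b
step 5: stack=$ H  input=b b b b $  — expand H → J b b
Stack after step 5: $ b b J (top = J).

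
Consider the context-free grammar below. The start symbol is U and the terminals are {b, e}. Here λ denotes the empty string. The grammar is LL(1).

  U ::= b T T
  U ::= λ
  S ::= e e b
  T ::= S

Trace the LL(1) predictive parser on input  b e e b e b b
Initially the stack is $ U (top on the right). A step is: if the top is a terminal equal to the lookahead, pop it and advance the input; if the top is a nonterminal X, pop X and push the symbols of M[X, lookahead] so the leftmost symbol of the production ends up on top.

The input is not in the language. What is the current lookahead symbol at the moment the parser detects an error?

      Stack      Input            Action
   1  $ U        b e e b e b b $  expand U ::= b T T
   2  $ T T b    b e e b e b b $  match b
   3  $ T T      e e b e b b $    expand T ::= S
   4  $ T S      e e b e b b $    expand S ::= e e b
   5  $ T b e e  e e b e b b $    match e
   6  $ T b e    e b e b b $      match e
   7  $ T b      b e b b $        match b
   8  $ T        e b b $          expand T ::= S
   9  $ S        e b b $          expand S ::= e e b
  10  $ b e e    e b b $          match e
  11  $ b e      b b $            error: top is terminal e but lookahead is b

b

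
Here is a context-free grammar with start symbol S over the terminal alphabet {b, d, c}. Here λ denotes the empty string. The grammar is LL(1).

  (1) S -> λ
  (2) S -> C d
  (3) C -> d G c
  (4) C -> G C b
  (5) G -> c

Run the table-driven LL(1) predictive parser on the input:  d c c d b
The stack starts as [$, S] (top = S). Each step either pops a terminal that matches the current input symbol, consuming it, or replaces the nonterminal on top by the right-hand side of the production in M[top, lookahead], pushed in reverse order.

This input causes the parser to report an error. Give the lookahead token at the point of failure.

b

step 1: stack=$ S  input=d c c d b $  — expand S -> C d
step 2: stack=$ d C  input=d c c d b $  — expand C -> d G c
step 3: stack=$ d c G d  input=d c c d b $  — match d
step 4: stack=$ d c G  input=c c d b $  — expand G -> c
step 5: stack=$ d c c  input=c c d b $  — match c
step 6: stack=$ d c  input=c d b $  — match c
step 7: stack=$ d  input=d b $  — match d
step 8: stack=$  input=b $  — error: stack empty but input remains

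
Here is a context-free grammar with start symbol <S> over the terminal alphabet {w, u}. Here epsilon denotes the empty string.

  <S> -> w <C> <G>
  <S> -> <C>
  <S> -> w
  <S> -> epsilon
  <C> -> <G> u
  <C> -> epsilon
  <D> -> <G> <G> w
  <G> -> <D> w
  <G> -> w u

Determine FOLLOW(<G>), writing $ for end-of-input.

{$, u, w}

FIRST(<S>) = {epsilon, w}  (via <C>)
FIRST(<C>) = {epsilon, w}  (via <G> u)
FIRST(<D>) = {w}  (via <G> <G> w)
FIRST(<G>) = {w}  (via <D> w)
FOLLOW(<S>) includes $ since <S> is the start symbol.
FOLLOW(<S>): <S> appears on no right-hand side. Thus FOLLOW(<S>) = {$}.
FOLLOW(<C>): in <S>->w <C> <G>, <C> is followed by <G> with FIRST {w}; in <S>-><C>, the suffix after <C> is empty, so FOLLOW(<C>) ⊇ FOLLOW(<S>) = {$}. Thus FOLLOW(<C>) = {$, w}.
FOLLOW(<D>): in <G>-><D> w, <D> is followed by w with FIRST {w}. Thus FOLLOW(<D>) = {w}.
FOLLOW(<G>): in <S>->w <C> <G>, the suffix after <G> is empty, so FOLLOW(<G>) ⊇ FOLLOW(<S>) = {$}; in <C>-><G> u, <G> is followed by u with FIRST {u}; in <D>-><G> <G> w (occurrence 1), <G> is followed by <G> w with FIRST {w}; in <D>-><G> <G> w (occurrence 2), <G> is followed by w with FIRST {w}. Thus FOLLOW(<G>) = {$, u, w}.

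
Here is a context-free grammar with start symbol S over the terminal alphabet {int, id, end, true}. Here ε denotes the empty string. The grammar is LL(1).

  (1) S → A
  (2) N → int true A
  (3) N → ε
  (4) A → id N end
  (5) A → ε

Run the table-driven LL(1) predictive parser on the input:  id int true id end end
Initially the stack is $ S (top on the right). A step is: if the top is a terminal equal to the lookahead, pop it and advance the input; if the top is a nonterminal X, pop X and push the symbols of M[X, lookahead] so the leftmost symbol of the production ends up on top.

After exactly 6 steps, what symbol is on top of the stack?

     Stack             Input                     Action
  1  $ S               id int true id end end $  expand S → A
  2  $ A               id int true id end end $  expand A → id N end
  3  $ end N id        id int true id end end $  match id
  4  $ end N           int true id end end $     expand N → int true A
  5  $ end A true int  int true id end end $     match int
  6  $ end A true      true id end end $         match true
Stack after step 6: $ end A (top = A).

A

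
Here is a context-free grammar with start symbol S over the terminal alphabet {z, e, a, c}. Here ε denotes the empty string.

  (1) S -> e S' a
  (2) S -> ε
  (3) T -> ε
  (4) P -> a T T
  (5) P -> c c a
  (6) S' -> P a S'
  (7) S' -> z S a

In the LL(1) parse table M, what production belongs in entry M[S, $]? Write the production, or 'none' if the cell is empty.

S -> ε

FIRST(S): from S->e S' a we get {e}; from S->ε we get {ε}. So FIRST(S) = {ε, e}.
FIRST(T): from T->ε we get {ε}. So FIRST(T) = {ε}.
FIRST(P): from P->a T T we get {a}; from P->c c a we get {c}. So FIRST(P) = {a, c}.
FIRST(S'): from S'->P a S' we get {a, c}; from S'->z S a we get {z}. So FIRST(S') = {a, c, z}.
FOLLOW(S) includes $ since S is the start symbol.
FOLLOW(S): in S'->z S a, S is followed by a with FIRST {a}. Thus FOLLOW(S) = {$, a}.
For S -> e S' a: FIRST(e S' a) = {e}, so it goes in M[S, t] for t ∈ {e}.
For S -> ε: FIRST(ε) = {ε}, so it goes in M[S, t] for t ∈ {}; since ε ∈ FIRST, also for every t ∈ FOLLOW(S) = {$, a}.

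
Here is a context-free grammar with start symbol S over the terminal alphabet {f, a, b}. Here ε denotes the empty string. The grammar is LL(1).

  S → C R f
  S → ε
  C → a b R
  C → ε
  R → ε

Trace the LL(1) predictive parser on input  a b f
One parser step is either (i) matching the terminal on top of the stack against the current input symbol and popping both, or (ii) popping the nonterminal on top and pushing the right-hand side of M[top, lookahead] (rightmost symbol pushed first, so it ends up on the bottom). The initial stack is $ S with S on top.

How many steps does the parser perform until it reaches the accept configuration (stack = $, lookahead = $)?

7

     Stack        Input    Action
  1  $ S          a b f $  expand S → C R f
  2  $ f R C      a b f $  expand C → a b R
  3  $ f R R b a  a b f $  match a
  4  $ f R R b    b f $    match b
  5  $ f R R      f $      expand R → ε
  6  $ f R        f $      expand R → ε
  7  $ f          f $      match f
Accept reached after 7 steps.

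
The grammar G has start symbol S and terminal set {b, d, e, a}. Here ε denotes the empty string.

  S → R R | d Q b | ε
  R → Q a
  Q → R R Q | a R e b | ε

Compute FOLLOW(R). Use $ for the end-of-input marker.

FIRST(S) = {ε, a, d}  (via R R)
FIRST(R) = {a}  (via Q a)
FIRST(Q) = {ε, a}  (via R R Q)
FOLLOW(S) includes $ since S is the start symbol.
FOLLOW(S): S appears on no right-hand side. Thus FOLLOW(S) = {$}.
FOLLOW(Q): in S→d Q b, Q is followed by b with FIRST {b}; in R→Q a, Q is followed by a with FIRST {a}; in Q→R R Q, the suffix after Q is empty (adds nothing new). Thus FOLLOW(Q) = {a, b}.
FOLLOW(R): in S→R R (occurrence 1), R is followed by R with FIRST {a}; in S→R R (occurrence 2), the suffix after R is empty, so FOLLOW(R) ⊇ FOLLOW(S) = {$}; in Q→R R Q (occurrence 1), R is followed by R Q with FIRST {a}; in Q→R R Q (occurrence 2), R is followed by Q with FIRST {ε, a}; in Q→R R Q (occurrence 2), the suffix after R is nullable, so FOLLOW(R) ⊇ FOLLOW(Q) = {a, b}; in Q→a R e b, R is followed by e b with FIRST {e}. Thus FOLLOW(R) = {$, a, b, e}.

{$, a, b, e}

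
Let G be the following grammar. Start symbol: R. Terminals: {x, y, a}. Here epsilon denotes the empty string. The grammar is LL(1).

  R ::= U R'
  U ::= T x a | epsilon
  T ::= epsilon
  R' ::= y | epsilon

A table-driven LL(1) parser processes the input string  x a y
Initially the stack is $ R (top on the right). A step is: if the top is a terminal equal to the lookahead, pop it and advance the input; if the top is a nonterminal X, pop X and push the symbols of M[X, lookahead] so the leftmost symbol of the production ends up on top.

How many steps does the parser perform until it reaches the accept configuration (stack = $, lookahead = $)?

7

step 1: stack=$ R  input=x a y $  — expand R ::= U R'
step 2: stack=$ R' U  input=x a y $  — expand U ::= T x a
step 3: stack=$ R' a x T  input=x a y $  — expand T ::= epsilon
step 4: stack=$ R' a x  input=x a y $  — match x
step 5: stack=$ R' a  input=a y $  — match a
step 6: stack=$ R'  input=y $  — expand R' ::= y
step 7: stack=$ y  input=y $  — match y
Accept reached after 7 steps.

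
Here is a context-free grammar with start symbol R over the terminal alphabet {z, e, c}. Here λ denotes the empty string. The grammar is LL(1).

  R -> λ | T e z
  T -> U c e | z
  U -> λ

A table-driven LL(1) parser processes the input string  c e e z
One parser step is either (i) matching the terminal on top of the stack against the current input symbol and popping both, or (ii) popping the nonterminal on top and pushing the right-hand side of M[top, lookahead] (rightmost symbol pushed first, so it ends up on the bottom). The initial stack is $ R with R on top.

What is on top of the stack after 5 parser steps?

step 1: stack=$ R  input=c e e z $  — expand R -> T e z
step 2: stack=$ z e T  input=c e e z $  — expand T -> U c e
step 3: stack=$ z e e c U  input=c e e z $  — expand U -> λ
step 4: stack=$ z e e c  input=c e e z $  — match c
step 5: stack=$ z e e  input=e e z $  — match e
Stack after step 5: $ z e (top = e).

e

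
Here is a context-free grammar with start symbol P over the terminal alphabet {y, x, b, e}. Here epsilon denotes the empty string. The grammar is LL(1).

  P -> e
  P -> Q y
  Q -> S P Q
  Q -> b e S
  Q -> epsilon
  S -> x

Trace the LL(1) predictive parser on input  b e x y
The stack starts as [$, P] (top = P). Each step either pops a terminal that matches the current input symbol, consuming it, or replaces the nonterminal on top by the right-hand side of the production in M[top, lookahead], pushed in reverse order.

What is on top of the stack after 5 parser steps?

step 1: stack=$ P  input=b e x y $  — expand P -> Q y
step 2: stack=$ y Q  input=b e x y $  — expand Q -> b e S
step 3: stack=$ y S e b  input=b e x y $  — match b
step 4: stack=$ y S e  input=e x y $  — match e
step 5: stack=$ y S  input=x y $  — expand S -> x
Stack after step 5: $ y x (top = x).

x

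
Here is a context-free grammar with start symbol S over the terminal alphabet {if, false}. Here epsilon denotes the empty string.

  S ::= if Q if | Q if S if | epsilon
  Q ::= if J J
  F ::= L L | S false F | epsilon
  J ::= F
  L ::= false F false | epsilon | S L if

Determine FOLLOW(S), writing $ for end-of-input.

FIRST(Q): from Q::=if J J we get {if}. So FIRST(Q) = {if}.
FIRST(S): from S::=if Q if we get {if}; from S::=Q if S if we get {if}; from S::=epsilon we get {epsilon}. So FIRST(S) = {epsilon, if}.
FIRST(L): from L::=false F false we get {false}; from L::=epsilon we get {epsilon}; from L::=S L if we get {false, if}. So FIRST(L) = {epsilon, false, if}.
FIRST(F): from F::=L L we get {epsilon, false, if}; from F::=S false F we get {false, if}; from F::=epsilon we get {epsilon}. So FIRST(F) = {epsilon, false, if}.
FIRST(J): from J::=F we get {epsilon, false, if}. So FIRST(J) = {epsilon, false, if}.
FOLLOW(S) includes $ since S is the start symbol.
FOLLOW(S): in S::=Q if S if, S is followed by if with FIRST {if}; in F::=S false F, S is followed by false F with FIRST {false}; in L::=S L if, S is followed by L if with FIRST {false, if}. Thus FOLLOW(S) = {$, false, if}.
FOLLOW(Q): in S::=if Q if, Q is followed by if with FIRST {if}; in S::=Q if S if, Q is followed by if S if with FIRST {if}. Thus FOLLOW(Q) = {if}.
FOLLOW(J): in Q::=if J J (occurrence 1), J is followed by J with FIRST {epsilon, false, if}; in Q::=if J J (occurrence 1), the suffix after J is nullable, so FOLLOW(J) ⊇ FOLLOW(Q) = {if}; in Q::=if J J (occurrence 2), the suffix after J is empty, so FOLLOW(J) ⊇ FOLLOW(Q) = {if}. Thus FOLLOW(J) = {false, if}.
FOLLOW(F): in F::=S false F, the suffix after F is empty (adds nothing new); in J::=F, the suffix after F is empty, so FOLLOW(F) ⊇ FOLLOW(J) = {false, if}; in L::=false F false, F is followed by false with FIRST {false}. Thus FOLLOW(F) = {false, if}.
FOLLOW(L): in F::=L L (occurrence 1), L is followed by L with FIRST {epsilon, false, if}; in F::=L L (occurrence 1), the suffix after L is nullable, so FOLLOW(L) ⊇ FOLLOW(F) = {false, if}; in F::=L L (occurrence 2), the suffix after L is empty, so FOLLOW(L) ⊇ FOLLOW(F) = {false, if}; in L::=S L if, L is followed by if with FIRST {if}. Thus FOLLOW(L) = {false, if}.

{$, false, if}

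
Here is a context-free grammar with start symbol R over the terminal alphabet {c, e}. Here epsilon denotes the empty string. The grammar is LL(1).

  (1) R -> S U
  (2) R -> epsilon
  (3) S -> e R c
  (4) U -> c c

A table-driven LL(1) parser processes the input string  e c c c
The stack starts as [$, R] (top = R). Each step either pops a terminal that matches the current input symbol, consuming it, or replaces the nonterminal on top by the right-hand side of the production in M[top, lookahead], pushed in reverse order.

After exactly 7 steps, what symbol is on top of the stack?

     Stack      Input      Action
  1  $ R        e c c c $  expand R -> S U
  2  $ U S      e c c c $  expand S -> e R c
  3  $ U c R e  e c c c $  match e
  4  $ U c R    c c c $    expand R -> epsilon
  5  $ U c      c c c $    match c
  6  $ U        c c $      expand U -> c c
  7  $ c c      c c $      match c
Stack after step 7: $ c (top = c).

c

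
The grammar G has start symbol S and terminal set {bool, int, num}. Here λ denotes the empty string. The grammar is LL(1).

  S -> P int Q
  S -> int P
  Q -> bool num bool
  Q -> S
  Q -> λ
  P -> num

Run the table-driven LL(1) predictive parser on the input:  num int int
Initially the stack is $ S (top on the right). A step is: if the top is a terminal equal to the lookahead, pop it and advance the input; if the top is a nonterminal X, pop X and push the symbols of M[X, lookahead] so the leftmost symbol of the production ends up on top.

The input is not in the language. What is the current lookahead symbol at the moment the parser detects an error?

step 1: stack=$ S  input=num int int $  — expand S -> P int Q
step 2: stack=$ Q int P  input=num int int $  — expand P -> num
step 3: stack=$ Q int num  input=num int int $  — match num
step 4: stack=$ Q int  input=int int $  — match int
step 5: stack=$ Q  input=int $  — expand Q -> S
step 6: stack=$ S  input=int $  — expand S -> int P
step 7: stack=$ P int  input=int $  — match int
step 8: stack=$ P  input=$  — error: M[P, $] is empty

$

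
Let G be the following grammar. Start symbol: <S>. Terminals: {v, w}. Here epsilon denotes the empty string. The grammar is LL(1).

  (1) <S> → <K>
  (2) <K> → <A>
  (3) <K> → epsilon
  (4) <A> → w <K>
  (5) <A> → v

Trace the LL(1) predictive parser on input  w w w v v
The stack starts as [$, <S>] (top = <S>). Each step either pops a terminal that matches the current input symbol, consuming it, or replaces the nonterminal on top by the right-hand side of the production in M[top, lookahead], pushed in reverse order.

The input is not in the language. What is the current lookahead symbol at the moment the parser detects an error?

step 1: stack=$ <S>  input=w w w v v $  — expand <S> → <K>
step 2: stack=$ <K>  input=w w w v v $  — expand <K> → <A>
step 3: stack=$ <A>  input=w w w v v $  — expand <A> → w <K>
step 4: stack=$ <K> w  input=w w w v v $  — match w
step 5: stack=$ <K>  input=w w v v $  — expand <K> → <A>
step 6: stack=$ <A>  input=w w v v $  — expand <A> → w <K>
step 7: stack=$ <K> w  input=w w v v $  — match w
step 8: stack=$ <K>  input=w v v $  — expand <K> → <A>
step 9: stack=$ <A>  input=w v v $  — expand <A> → w <K>
step 10: stack=$ <K> w  input=w v v $  — match w
step 11: stack=$ <K>  input=v v $  — expand <K> → <A>
step 12: stack=$ <A>  input=v v $  — expand <A> → v
step 13: stack=$ v  input=v v $  — match v
step 14: stack=$  input=v $  — error: stack empty but input remains

v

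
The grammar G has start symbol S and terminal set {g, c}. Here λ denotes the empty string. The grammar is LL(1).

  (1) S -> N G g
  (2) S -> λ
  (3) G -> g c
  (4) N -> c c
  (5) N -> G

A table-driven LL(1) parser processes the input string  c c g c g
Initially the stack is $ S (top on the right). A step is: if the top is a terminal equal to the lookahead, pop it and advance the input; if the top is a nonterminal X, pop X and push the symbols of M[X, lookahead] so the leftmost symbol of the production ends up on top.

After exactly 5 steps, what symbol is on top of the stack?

     Stack      Input        Action
  1  $ S        c c g c g $  expand S -> N G g
  2  $ g G N    c c g c g $  expand N -> c c
  3  $ g G c c  c c g c g $  match c
  4  $ g G c    c g c g $    match c
  5  $ g G      g c g $      expand G -> g c
Stack after step 5: $ g c g (top = g).

g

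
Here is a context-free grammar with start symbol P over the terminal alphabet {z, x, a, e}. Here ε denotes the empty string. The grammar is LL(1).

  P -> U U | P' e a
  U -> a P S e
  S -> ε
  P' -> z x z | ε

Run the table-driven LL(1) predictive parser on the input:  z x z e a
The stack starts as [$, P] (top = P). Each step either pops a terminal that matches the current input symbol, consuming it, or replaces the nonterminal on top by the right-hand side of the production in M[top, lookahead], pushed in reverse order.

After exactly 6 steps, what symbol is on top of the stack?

     Stack        Input        Action
  1  $ P          z x z e a $  expand P -> P' e a
  2  $ a e P'     z x z e a $  expand P' -> z x z
  3  $ a e z x z  z x z e a $  match z
  4  $ a e z x    x z e a $    match x
  5  $ a e z      z e a $      match z
  6  $ a e        e a $        match e
Stack after step 6: $ a (top = a).

a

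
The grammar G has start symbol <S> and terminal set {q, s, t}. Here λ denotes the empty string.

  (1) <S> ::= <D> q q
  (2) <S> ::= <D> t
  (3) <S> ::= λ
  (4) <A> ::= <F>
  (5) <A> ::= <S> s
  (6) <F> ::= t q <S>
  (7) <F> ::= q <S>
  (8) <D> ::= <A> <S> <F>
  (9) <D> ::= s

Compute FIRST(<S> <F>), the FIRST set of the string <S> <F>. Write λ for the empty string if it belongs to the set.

{q, s, t}

FIRST(<F>) = {q, t}
FIRST(<S>) = {λ, q, s, t}  (via <D> q q, <D> t)
FIRST(<A>) = {q, s, t}  (via <F>, <S> s)
FIRST(<D>) = {q, s, t}  (via <A> <S> <F>)
FIRST(<S> <F>): take FIRST of each symbol in turn, carrying on past any symbol whose FIRST contains λ; result {q, s, t}.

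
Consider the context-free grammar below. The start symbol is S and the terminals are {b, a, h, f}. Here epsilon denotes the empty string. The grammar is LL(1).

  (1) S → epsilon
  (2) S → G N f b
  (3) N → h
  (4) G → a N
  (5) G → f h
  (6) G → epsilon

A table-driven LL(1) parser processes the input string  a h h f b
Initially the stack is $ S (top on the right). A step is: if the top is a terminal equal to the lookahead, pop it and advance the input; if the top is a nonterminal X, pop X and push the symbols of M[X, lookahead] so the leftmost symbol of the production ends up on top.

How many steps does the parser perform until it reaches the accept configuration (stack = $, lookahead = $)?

9

step 1: stack=$ S  input=a h h f b $  — expand S → G N f b
step 2: stack=$ b f N G  input=a h h f b $  — expand G → a N
step 3: stack=$ b f N N a  input=a h h f b $  — match a
step 4: stack=$ b f N N  input=h h f b $  — expand N → h
step 5: stack=$ b f N h  input=h h f b $  — match h
step 6: stack=$ b f N  input=h f b $  — expand N → h
step 7: stack=$ b f h  input=h f b $  — match h
step 8: stack=$ b f  input=f b $  — match f
step 9: stack=$ b  input=b $  — match b
Accept reached after 9 steps.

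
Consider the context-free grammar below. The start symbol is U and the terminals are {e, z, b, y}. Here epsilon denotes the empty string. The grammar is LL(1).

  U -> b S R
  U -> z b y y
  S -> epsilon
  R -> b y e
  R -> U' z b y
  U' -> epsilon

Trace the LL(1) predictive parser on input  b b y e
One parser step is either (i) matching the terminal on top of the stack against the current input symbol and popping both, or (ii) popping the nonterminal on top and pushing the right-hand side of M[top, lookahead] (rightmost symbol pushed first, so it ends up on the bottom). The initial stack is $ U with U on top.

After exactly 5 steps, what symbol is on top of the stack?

y

step 1: stack=$ U  input=b b y e $  — expand U -> b S R
step 2: stack=$ R S b  input=b b y e $  — match b
step 3: stack=$ R S  input=b y e $  — expand S -> epsilon
step 4: stack=$ R  input=b y e $  — expand R -> b y e
step 5: stack=$ e y b  input=b y e $  — match b
Stack after step 5: $ e y (top = y).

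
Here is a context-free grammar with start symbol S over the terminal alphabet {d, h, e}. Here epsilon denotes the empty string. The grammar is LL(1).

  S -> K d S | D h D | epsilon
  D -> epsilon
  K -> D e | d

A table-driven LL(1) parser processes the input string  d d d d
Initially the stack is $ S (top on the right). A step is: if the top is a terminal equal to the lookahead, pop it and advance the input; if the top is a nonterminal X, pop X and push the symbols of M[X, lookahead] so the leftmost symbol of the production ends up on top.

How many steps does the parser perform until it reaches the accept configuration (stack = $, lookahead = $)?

9

step 1: stack=$ S  input=d d d d $  — expand S -> K d S
step 2: stack=$ S d K  input=d d d d $  — expand K -> d
step 3: stack=$ S d d  input=d d d d $  — match d
step 4: stack=$ S d  input=d d d $  — match d
step 5: stack=$ S  input=d d $  — expand S -> K d S
step 6: stack=$ S d K  input=d d $  — expand K -> d
step 7: stack=$ S d d  input=d d $  — match d
step 8: stack=$ S d  input=d $  — match d
step 9: stack=$ S  input=$  — expand S -> epsilon
Accept reached after 9 steps.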